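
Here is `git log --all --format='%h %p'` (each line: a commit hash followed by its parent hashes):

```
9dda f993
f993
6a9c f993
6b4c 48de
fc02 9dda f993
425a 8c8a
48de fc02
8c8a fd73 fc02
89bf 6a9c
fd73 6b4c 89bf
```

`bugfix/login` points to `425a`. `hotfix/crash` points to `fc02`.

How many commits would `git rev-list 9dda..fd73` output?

6

Reachable from fd73: {48de, 6a9c, 6b4c, 89bf, 9dda, f993, fc02, fd73}.
Reachable from 9dda: {9dda, f993}.
In fd73's history but not 9dda's: {48de, 6a9c, 6b4c, 89bf, fc02, fd73} — 6 commits.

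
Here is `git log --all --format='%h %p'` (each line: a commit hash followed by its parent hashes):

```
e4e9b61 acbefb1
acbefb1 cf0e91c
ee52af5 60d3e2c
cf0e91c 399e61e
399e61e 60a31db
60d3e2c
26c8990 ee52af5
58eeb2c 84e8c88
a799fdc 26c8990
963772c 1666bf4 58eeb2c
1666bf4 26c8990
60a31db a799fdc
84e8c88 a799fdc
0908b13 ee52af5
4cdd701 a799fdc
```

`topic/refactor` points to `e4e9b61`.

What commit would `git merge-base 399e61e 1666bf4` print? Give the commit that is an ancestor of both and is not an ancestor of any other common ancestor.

Ancestors of 399e61e: {26c8990, 399e61e, 60a31db, 60d3e2c, a799fdc, ee52af5}.
Ancestors of 1666bf4: {1666bf4, 26c8990, 60d3e2c, ee52af5}.
Common ancestors: {26c8990, 60d3e2c, ee52af5}.
Among these, 26c8990 is not an ancestor of any other common ancestor — it is the merge base.

26c8990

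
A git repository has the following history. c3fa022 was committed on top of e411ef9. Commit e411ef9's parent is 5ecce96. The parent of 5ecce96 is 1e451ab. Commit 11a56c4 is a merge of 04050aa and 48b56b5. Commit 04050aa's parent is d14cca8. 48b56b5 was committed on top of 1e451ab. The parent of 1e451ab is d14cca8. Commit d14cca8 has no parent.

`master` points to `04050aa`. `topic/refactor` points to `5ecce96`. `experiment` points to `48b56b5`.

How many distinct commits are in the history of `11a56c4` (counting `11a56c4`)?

5

Walking parent pointers from 11a56c4: reachable set = {04050aa, 11a56c4, 1e451ab, 48b56b5, d14cca8}.
That is 5 commits.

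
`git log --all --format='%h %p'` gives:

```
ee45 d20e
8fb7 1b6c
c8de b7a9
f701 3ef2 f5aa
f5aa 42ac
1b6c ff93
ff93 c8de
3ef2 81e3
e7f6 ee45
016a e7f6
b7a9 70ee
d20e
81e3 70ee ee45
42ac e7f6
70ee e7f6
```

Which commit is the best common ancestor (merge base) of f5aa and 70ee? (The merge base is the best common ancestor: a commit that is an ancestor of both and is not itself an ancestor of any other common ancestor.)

e7f6

Ancestors of f5aa: {42ac, d20e, e7f6, ee45, f5aa}.
Ancestors of 70ee: {70ee, d20e, e7f6, ee45}.
Common ancestors: {d20e, e7f6, ee45}.
Among these, e7f6 is not an ancestor of any other common ancestor — it is the merge base.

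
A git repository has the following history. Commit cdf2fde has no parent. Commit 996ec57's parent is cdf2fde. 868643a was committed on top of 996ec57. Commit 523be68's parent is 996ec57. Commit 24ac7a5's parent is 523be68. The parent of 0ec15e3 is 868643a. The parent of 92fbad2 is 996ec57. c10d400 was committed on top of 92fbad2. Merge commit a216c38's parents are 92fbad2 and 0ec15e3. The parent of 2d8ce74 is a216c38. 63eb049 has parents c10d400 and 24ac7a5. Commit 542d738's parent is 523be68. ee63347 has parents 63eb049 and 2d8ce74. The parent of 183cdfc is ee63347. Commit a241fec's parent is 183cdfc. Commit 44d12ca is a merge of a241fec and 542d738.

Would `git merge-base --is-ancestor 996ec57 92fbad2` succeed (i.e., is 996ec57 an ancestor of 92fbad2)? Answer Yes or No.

Yes

Ancestors of 92fbad2 (commits reachable by following parents): {92fbad2, 996ec57, cdf2fde}.
996ec57 is in that set, so it is an ancestor of 92fbad2.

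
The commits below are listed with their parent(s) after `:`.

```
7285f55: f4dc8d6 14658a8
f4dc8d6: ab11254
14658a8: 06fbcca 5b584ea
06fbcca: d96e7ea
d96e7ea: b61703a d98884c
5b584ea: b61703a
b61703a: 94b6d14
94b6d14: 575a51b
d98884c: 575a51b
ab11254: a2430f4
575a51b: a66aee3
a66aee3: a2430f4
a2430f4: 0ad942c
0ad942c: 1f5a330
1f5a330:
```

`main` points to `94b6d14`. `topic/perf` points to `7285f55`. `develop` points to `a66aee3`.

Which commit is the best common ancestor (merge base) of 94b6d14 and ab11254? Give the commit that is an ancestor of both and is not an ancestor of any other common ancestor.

a2430f4

Ancestors of 94b6d14: {0ad942c, 1f5a330, 575a51b, 94b6d14, a2430f4, a66aee3}.
Ancestors of ab11254: {0ad942c, 1f5a330, a2430f4, ab11254}.
Common ancestors: {0ad942c, 1f5a330, a2430f4}.
Among these, a2430f4 is not an ancestor of any other common ancestor — it is the merge base.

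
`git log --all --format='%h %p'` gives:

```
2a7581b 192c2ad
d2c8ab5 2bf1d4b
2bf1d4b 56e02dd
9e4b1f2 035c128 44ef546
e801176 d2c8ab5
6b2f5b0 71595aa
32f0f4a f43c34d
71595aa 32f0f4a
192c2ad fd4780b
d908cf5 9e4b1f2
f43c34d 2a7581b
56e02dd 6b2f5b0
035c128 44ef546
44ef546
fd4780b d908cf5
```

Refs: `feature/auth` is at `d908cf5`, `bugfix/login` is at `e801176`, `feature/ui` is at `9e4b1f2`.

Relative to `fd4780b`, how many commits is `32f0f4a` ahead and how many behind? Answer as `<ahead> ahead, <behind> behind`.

4 ahead, 0 behind

Reachable from 32f0f4a: {035c128, 192c2ad, 2a7581b, 32f0f4a, 44ef546, 9e4b1f2, d908cf5, f43c34d, fd4780b}.
Reachable from fd4780b: {035c128, 44ef546, 9e4b1f2, d908cf5, fd4780b}.
Only in 32f0f4a's history (ahead): {192c2ad, 2a7581b, 32f0f4a, f43c34d} — 4.
Only in fd4780b's history (behind): {} — 0.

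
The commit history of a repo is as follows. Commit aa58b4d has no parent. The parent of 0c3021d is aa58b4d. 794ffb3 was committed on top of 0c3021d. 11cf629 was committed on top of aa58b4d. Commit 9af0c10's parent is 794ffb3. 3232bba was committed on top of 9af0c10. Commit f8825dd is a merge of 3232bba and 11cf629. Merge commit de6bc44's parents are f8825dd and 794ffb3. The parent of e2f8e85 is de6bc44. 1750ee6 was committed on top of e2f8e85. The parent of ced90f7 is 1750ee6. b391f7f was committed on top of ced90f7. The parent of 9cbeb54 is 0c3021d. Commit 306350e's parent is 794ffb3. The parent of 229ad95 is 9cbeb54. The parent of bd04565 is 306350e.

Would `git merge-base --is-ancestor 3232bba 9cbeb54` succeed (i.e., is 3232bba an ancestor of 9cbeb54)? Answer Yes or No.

Ancestors of 9cbeb54: {0c3021d, 9cbeb54, aa58b4d}.
3232bba is not in that set, so it is not an ancestor of 9cbeb54.

No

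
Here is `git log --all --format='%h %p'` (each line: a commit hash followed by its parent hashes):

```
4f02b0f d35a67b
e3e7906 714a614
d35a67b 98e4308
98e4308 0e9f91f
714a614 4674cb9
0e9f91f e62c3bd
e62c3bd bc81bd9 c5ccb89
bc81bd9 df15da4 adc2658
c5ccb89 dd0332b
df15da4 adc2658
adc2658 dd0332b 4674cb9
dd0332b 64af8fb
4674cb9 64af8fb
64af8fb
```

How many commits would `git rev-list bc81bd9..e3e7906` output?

Reachable from e3e7906: {4674cb9, 64af8fb, 714a614, e3e7906}.
Reachable from bc81bd9: {4674cb9, 64af8fb, adc2658, bc81bd9, dd0332b, df15da4}.
In e3e7906's history but not bc81bd9's: {714a614, e3e7906} — 2 commits.

2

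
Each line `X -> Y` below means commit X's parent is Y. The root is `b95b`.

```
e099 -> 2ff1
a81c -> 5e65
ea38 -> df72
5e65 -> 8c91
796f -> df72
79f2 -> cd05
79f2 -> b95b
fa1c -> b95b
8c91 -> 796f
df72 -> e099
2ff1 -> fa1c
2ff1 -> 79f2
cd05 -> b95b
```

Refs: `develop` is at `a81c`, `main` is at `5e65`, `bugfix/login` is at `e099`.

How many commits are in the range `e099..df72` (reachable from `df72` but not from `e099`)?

Reachable from df72: {2ff1, 79f2, b95b, cd05, df72, e099, fa1c}.
Reachable from e099: {2ff1, 79f2, b95b, cd05, e099, fa1c}.
In df72's history but not e099's: {df72} — 1 commit.

1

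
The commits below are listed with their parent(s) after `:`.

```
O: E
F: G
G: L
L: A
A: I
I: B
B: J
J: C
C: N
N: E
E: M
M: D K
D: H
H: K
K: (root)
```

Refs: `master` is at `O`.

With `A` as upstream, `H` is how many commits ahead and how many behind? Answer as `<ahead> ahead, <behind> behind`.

Reachable from H: {H, K}.
Reachable from A: {A, B, C, D, E, H, I, J, K, M, N}.
Only in H's history (ahead): {} — 0.
Only in A's history (behind): {A, B, C, D, E, I, J, M, N} — 9.

0 ahead, 9 behind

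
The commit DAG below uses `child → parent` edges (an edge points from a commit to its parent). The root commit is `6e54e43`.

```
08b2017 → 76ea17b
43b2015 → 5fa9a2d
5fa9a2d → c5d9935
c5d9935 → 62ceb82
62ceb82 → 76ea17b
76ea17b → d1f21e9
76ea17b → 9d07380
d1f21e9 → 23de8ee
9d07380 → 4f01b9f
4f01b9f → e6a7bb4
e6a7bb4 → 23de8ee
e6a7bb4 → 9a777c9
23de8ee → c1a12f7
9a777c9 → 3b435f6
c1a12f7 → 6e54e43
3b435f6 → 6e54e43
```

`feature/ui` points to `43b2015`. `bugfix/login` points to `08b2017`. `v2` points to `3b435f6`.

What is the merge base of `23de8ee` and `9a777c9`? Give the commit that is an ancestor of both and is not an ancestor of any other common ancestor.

6e54e43

Ancestors of 23de8ee: {23de8ee, 6e54e43, c1a12f7}.
Ancestors of 9a777c9: {3b435f6, 6e54e43, 9a777c9}.
Common ancestors: {6e54e43}.
The only common ancestor is 6e54e43, so it is the merge base.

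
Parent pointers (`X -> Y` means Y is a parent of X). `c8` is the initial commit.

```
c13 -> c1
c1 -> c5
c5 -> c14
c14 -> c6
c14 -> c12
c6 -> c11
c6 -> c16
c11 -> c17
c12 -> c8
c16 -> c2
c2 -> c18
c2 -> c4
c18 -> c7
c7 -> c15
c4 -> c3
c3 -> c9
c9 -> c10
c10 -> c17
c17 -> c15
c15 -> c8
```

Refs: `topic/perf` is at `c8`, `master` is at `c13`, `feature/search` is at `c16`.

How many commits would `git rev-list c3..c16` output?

Reachable from c16: {c10, c15, c16, c17, c18, c2, c3, c4, c7, c8, c9}.
Reachable from c3: {c10, c15, c17, c3, c8, c9}.
In c16's history but not c3's: {c16, c18, c2, c4, c7} — 5 commits.

5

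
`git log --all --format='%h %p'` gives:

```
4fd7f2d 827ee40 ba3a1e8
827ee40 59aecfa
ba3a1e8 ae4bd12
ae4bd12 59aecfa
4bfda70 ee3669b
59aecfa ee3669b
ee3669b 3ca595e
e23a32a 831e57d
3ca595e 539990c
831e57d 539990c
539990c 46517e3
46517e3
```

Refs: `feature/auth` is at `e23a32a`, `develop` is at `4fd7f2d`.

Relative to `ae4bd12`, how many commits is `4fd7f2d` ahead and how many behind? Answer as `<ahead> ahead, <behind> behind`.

Reachable from 4fd7f2d: {3ca595e, 46517e3, 4fd7f2d, 539990c, 59aecfa, 827ee40, ae4bd12, ba3a1e8, ee3669b}.
Reachable from ae4bd12: {3ca595e, 46517e3, 539990c, 59aecfa, ae4bd12, ee3669b}.
Only in 4fd7f2d's history (ahead): {4fd7f2d, 827ee40, ba3a1e8} — 3.
Only in ae4bd12's history (behind): {} — 0.

3 ahead, 0 behind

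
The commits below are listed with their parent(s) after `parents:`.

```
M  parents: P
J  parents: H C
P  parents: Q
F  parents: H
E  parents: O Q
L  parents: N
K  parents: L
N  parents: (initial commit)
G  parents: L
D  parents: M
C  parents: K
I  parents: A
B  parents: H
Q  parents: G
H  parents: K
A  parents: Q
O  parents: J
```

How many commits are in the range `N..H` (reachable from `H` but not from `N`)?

3

Reachable from H: {H, K, L, N}.
Reachable from N: {N}.
In H's history but not N's: {H, K, L} — 3 commits.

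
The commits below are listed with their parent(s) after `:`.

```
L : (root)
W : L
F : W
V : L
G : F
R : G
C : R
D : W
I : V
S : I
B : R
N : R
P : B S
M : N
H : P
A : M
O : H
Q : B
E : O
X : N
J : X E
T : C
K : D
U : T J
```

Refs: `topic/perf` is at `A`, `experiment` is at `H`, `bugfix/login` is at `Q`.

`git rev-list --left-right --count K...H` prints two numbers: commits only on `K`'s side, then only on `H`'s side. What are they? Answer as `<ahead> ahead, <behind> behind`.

Reachable from K: {D, K, L, W}.
Reachable from H: {B, F, G, H, I, L, P, R, S, V, W}.
Only in K's history (ahead): {D, K} — 2.
Only in H's history (behind): {B, F, G, H, I, P, R, S, V} — 9.

2 ahead, 9 behind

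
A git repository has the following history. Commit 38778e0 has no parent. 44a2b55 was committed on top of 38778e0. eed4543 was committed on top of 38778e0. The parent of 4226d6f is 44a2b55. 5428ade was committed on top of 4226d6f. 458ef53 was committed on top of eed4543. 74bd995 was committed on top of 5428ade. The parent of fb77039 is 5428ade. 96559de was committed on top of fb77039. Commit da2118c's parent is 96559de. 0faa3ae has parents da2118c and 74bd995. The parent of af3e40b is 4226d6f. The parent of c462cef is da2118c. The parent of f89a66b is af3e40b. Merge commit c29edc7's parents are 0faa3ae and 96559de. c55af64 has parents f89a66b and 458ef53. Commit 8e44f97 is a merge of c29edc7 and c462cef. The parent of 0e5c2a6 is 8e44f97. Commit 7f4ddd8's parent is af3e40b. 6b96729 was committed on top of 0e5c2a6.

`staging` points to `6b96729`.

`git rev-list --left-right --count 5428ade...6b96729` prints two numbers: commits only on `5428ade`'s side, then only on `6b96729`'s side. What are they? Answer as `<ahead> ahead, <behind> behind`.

Reachable from 5428ade: {38778e0, 4226d6f, 44a2b55, 5428ade}.
Reachable from 6b96729: {0e5c2a6, 0faa3ae, 38778e0, 4226d6f, 44a2b55, 5428ade, 6b96729, 74bd995, 8e44f97, 96559de, c29edc7, c462cef, da2118c, fb77039}.
Only in 5428ade's history (ahead): {} — 0.
Only in 6b96729's history (behind): {0e5c2a6, 0faa3ae, 6b96729, 74bd995, 8e44f97, 96559de, c29edc7, c462cef, da2118c, fb77039} — 10.

0 ahead, 10 behind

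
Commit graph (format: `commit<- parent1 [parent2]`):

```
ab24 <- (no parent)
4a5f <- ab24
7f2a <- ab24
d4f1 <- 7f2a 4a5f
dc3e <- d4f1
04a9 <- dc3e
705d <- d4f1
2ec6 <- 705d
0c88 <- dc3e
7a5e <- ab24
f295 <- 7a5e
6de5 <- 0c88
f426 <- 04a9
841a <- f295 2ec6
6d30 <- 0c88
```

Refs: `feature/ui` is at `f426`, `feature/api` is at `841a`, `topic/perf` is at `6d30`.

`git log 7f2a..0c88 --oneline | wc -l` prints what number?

Reachable from 0c88: {0c88, 4a5f, 7f2a, ab24, d4f1, dc3e}.
Reachable from 7f2a: {7f2a, ab24}.
In 0c88's history but not 7f2a's: {0c88, 4a5f, d4f1, dc3e} — 4 commits.

4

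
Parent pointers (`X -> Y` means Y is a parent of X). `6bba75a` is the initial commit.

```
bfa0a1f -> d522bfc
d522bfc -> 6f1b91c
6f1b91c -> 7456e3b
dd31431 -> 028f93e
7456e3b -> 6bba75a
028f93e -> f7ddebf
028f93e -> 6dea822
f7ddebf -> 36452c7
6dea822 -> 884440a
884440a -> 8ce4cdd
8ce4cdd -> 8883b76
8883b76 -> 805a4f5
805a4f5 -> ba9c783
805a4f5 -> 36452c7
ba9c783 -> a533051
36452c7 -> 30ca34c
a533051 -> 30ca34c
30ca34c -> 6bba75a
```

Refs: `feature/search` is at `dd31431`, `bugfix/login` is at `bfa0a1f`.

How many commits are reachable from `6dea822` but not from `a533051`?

7

Reachable from 6dea822: {30ca34c, 36452c7, 6bba75a, 6dea822, 805a4f5, 884440a, 8883b76, 8ce4cdd, a533051, ba9c783}.
Reachable from a533051: {30ca34c, 6bba75a, a533051}.
In 6dea822's history but not a533051's: {36452c7, 6dea822, 805a4f5, 884440a, 8883b76, 8ce4cdd, ba9c783} — 7 commits.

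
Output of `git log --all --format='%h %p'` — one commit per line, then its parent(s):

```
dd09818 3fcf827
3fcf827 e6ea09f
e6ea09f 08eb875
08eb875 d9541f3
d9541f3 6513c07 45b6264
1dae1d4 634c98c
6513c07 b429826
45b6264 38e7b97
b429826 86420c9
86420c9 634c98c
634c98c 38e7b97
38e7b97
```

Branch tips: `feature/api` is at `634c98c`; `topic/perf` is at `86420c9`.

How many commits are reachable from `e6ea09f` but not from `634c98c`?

7

Reachable from e6ea09f: {08eb875, 38e7b97, 45b6264, 634c98c, 6513c07, 86420c9, b429826, d9541f3, e6ea09f}.
Reachable from 634c98c: {38e7b97, 634c98c}.
In e6ea09f's history but not 634c98c's: {08eb875, 45b6264, 6513c07, 86420c9, b429826, d9541f3, e6ea09f} — 7 commits.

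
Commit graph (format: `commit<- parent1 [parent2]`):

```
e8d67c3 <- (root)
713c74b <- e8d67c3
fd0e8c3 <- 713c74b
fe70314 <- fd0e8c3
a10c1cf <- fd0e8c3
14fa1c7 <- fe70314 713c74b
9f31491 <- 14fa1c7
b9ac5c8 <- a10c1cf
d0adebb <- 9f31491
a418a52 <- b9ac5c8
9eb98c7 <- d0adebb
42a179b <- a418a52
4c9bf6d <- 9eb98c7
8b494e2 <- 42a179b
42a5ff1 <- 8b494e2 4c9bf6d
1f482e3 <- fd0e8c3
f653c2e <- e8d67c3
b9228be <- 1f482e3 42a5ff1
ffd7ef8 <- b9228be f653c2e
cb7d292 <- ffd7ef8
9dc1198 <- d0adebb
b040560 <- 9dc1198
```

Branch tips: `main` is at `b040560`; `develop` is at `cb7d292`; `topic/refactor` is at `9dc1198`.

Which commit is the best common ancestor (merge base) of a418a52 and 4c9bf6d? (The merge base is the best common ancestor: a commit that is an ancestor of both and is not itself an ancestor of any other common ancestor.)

Ancestors of a418a52: {713c74b, a10c1cf, a418a52, b9ac5c8, e8d67c3, fd0e8c3}.
Ancestors of 4c9bf6d: {14fa1c7, 4c9bf6d, 713c74b, 9eb98c7, 9f31491, d0adebb, e8d67c3, fd0e8c3, fe70314}.
Common ancestors: {713c74b, e8d67c3, fd0e8c3}.
Among these, fd0e8c3 is not an ancestor of any other common ancestor — it is the merge base.

fd0e8c3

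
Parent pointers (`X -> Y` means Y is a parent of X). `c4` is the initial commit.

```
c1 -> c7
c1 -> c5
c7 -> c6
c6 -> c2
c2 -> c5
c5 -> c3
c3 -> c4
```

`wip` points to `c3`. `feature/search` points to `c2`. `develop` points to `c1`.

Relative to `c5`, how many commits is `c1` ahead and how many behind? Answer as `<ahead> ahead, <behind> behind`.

4 ahead, 0 behind

Reachable from c1: {c1, c2, c3, c4, c5, c6, c7}.
Reachable from c5: {c3, c4, c5}.
Only in c1's history (ahead): {c1, c2, c6, c7} — 4.
Only in c5's history (behind): {} — 0.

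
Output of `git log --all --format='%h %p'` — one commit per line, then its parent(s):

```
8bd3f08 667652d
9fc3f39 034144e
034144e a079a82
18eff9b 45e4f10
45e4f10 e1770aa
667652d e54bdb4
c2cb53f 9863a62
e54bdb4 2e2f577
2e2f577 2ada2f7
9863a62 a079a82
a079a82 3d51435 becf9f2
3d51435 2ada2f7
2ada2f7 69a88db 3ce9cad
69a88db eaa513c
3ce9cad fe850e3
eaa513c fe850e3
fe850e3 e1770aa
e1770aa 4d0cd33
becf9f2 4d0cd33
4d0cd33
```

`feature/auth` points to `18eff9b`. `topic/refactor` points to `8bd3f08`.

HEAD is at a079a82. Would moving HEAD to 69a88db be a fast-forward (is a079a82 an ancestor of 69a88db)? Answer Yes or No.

No

A fast-forward from a079a82 to 69a88db is possible iff a079a82 is an ancestor of 69a88db.
Ancestors of 69a88db: {4d0cd33, 69a88db, e1770aa, eaa513c, fe850e3}.
a079a82 is not among them, so fast-forward is not possible.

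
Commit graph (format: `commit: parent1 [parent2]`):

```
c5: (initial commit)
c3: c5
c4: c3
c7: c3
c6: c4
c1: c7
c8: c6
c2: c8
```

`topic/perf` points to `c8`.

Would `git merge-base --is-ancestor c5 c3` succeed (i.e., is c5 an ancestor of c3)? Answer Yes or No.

Yes

Ancestors of c3 (commits reachable by following parents): {c3, c5}.
c5 is in that set, so it is an ancestor of c3.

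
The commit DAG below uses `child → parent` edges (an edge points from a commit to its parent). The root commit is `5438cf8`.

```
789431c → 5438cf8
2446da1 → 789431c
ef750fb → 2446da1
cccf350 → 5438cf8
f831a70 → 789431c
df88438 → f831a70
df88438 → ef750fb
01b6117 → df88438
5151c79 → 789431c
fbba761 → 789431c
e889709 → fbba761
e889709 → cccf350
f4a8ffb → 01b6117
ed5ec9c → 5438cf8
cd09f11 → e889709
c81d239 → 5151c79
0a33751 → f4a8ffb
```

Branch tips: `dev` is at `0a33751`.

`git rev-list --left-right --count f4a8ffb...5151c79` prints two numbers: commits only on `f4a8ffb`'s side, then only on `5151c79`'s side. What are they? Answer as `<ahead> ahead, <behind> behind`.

Reachable from f4a8ffb: {01b6117, 2446da1, 5438cf8, 789431c, df88438, ef750fb, f4a8ffb, f831a70}.
Reachable from 5151c79: {5151c79, 5438cf8, 789431c}.
Only in f4a8ffb's history (ahead): {01b6117, 2446da1, df88438, ef750fb, f4a8ffb, f831a70} — 6.
Only in 5151c79's history (behind): {5151c79} — 1.

6 ahead, 1 behind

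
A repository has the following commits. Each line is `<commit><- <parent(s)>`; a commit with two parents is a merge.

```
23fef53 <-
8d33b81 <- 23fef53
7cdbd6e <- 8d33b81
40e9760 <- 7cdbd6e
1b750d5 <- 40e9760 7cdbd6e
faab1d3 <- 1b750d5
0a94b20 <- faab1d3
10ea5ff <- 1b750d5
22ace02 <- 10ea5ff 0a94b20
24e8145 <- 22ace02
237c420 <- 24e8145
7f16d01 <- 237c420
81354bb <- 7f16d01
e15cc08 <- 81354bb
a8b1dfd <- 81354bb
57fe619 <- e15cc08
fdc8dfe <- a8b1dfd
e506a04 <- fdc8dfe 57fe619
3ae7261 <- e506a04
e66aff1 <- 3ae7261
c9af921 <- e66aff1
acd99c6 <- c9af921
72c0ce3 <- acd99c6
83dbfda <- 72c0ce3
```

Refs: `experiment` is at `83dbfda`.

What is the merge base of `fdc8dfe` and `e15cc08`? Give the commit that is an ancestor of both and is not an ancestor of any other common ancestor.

Ancestors of fdc8dfe: {0a94b20, 10ea5ff, 1b750d5, 22ace02, 237c420, 23fef53, 24e8145, 40e9760, 7cdbd6e, 7f16d01, 81354bb, 8d33b81, a8b1dfd, faab1d3, fdc8dfe}.
Ancestors of e15cc08: {0a94b20, 10ea5ff, 1b750d5, 22ace02, 237c420, 23fef53, 24e8145, 40e9760, 7cdbd6e, 7f16d01, 81354bb, 8d33b81, e15cc08, faab1d3}.
Common ancestors: {0a94b20, 10ea5ff, 1b750d5, 22ace02, 237c420, 23fef53, 24e8145, 40e9760, 7cdbd6e, 7f16d01, 81354bb, 8d33b81, faab1d3}.
Among these, 81354bb is not an ancestor of any other common ancestor — it is the merge base.

81354bb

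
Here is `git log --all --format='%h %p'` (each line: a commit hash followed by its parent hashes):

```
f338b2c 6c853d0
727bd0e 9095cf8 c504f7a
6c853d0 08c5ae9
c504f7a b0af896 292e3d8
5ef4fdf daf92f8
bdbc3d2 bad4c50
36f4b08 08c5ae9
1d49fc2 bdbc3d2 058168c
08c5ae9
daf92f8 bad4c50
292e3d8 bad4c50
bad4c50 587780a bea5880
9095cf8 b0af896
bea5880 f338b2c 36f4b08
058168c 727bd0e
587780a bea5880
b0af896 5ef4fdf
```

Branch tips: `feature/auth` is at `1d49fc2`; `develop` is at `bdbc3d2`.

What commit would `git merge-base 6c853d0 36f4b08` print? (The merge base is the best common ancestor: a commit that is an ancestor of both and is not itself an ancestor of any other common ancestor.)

08c5ae9

Ancestors of 6c853d0: {08c5ae9, 6c853d0}.
Ancestors of 36f4b08: {08c5ae9, 36f4b08}.
Common ancestors: {08c5ae9}.
The only common ancestor is 08c5ae9, so it is the merge base.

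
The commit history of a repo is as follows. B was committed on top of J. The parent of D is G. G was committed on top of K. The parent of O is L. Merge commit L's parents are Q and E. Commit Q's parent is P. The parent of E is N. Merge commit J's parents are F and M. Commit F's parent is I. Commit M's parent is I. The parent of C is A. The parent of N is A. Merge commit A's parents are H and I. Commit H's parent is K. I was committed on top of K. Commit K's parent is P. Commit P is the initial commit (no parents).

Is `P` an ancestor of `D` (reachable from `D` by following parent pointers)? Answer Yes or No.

Yes

Ancestors of D (commits reachable by following parents): {D, G, K, P}.
P is in that set, so it is an ancestor of D.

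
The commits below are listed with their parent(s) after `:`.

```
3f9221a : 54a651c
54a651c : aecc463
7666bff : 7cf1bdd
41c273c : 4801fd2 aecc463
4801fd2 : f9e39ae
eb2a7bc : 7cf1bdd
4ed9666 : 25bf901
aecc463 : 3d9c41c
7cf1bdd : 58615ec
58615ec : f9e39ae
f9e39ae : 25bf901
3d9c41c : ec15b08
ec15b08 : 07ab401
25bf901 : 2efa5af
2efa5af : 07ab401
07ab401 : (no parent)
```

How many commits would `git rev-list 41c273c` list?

Walking parent pointers from 41c273c: reachable set = {07ab401, 25bf901, 2efa5af, 3d9c41c, 41c273c, 4801fd2, aecc463, ec15b08, f9e39ae}.
That is 9 commits.

9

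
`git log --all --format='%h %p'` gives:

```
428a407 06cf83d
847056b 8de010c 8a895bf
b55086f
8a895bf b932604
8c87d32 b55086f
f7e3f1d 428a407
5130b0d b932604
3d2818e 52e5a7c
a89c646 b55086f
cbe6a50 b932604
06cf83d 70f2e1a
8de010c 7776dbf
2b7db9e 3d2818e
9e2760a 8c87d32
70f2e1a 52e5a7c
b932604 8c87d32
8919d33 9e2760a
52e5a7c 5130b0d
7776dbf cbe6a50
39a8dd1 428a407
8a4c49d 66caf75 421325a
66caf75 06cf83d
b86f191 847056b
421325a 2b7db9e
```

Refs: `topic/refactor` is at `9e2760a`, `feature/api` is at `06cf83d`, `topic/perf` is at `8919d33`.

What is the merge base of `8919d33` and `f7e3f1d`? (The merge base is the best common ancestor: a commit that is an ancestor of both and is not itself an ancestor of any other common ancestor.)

8c87d32

Ancestors of 8919d33: {8919d33, 8c87d32, 9e2760a, b55086f}.
Ancestors of f7e3f1d: {06cf83d, 428a407, 5130b0d, 52e5a7c, 70f2e1a, 8c87d32, b55086f, b932604, f7e3f1d}.
Common ancestors: {8c87d32, b55086f}.
Among these, 8c87d32 is not an ancestor of any other common ancestor — it is the merge base.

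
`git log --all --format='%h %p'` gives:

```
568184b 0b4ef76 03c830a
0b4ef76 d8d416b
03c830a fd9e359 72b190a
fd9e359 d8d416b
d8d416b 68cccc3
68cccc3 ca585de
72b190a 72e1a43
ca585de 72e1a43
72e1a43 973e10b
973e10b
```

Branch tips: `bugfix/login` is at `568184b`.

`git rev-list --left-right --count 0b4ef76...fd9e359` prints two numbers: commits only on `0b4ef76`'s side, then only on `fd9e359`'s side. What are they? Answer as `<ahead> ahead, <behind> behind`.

Reachable from 0b4ef76: {0b4ef76, 68cccc3, 72e1a43, 973e10b, ca585de, d8d416b}.
Reachable from fd9e359: {68cccc3, 72e1a43, 973e10b, ca585de, d8d416b, fd9e359}.
Only in 0b4ef76's history (ahead): {0b4ef76} — 1.
Only in fd9e359's history (behind): {fd9e359} — 1.

1 ahead, 1 behind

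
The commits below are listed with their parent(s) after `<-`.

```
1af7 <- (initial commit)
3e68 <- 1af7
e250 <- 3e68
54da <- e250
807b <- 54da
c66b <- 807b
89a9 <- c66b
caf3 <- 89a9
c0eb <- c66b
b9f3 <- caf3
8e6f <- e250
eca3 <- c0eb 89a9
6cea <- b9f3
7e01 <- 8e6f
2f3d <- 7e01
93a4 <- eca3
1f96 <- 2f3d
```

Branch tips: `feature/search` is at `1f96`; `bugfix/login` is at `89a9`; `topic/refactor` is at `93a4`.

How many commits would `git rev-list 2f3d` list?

Walking parent pointers from 2f3d: reachable set = {1af7, 2f3d, 3e68, 7e01, 8e6f, e250}.
That is 6 commits.

6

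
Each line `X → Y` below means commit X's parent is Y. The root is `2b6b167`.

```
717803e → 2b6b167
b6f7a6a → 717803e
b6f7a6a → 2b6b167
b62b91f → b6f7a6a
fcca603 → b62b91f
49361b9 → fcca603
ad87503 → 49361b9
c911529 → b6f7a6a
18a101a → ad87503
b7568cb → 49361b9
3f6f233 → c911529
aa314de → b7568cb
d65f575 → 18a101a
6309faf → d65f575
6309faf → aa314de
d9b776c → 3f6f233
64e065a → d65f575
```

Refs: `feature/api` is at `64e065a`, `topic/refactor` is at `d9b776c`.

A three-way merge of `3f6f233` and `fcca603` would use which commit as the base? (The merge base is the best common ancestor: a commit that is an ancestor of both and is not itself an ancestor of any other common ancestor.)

Ancestors of 3f6f233: {2b6b167, 3f6f233, 717803e, b6f7a6a, c911529}.
Ancestors of fcca603: {2b6b167, 717803e, b62b91f, b6f7a6a, fcca603}.
Common ancestors: {2b6b167, 717803e, b6f7a6a}.
Among these, b6f7a6a is not an ancestor of any other common ancestor — it is the merge base.

b6f7a6a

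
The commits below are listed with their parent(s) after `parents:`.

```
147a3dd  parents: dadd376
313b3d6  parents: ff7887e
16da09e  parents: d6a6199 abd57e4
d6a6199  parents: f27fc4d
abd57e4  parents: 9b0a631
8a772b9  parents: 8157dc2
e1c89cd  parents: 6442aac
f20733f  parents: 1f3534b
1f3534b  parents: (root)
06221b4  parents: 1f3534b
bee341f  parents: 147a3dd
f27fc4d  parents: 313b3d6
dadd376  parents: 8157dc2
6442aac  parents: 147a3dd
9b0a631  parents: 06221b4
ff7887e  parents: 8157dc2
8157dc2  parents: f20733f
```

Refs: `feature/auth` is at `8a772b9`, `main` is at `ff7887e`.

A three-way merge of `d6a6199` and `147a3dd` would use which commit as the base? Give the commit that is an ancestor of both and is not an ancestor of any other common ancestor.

8157dc2

Ancestors of d6a6199: {1f3534b, 313b3d6, 8157dc2, d6a6199, f20733f, f27fc4d, ff7887e}.
Ancestors of 147a3dd: {147a3dd, 1f3534b, 8157dc2, dadd376, f20733f}.
Common ancestors: {1f3534b, 8157dc2, f20733f}.
Among these, 8157dc2 is not an ancestor of any other common ancestor — it is the merge base.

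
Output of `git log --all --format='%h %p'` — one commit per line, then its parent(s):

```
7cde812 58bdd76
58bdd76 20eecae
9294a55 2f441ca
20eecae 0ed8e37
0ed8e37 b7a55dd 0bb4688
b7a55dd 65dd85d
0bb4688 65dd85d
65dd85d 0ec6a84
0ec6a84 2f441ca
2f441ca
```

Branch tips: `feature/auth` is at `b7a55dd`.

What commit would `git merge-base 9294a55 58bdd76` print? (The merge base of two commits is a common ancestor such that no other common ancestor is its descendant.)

Ancestors of 9294a55: {2f441ca, 9294a55}.
Ancestors of 58bdd76: {0bb4688, 0ec6a84, 0ed8e37, 20eecae, 2f441ca, 58bdd76, 65dd85d, b7a55dd}.
Common ancestors: {2f441ca}.
The only common ancestor is 2f441ca, so it is the merge base.

2f441ca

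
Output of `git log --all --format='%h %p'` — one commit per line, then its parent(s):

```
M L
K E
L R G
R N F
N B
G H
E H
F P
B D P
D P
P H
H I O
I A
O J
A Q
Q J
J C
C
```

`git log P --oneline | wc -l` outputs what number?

Walking parent pointers from P: reachable set = {A, C, H, I, J, O, P, Q}.
That is 8 commits.

8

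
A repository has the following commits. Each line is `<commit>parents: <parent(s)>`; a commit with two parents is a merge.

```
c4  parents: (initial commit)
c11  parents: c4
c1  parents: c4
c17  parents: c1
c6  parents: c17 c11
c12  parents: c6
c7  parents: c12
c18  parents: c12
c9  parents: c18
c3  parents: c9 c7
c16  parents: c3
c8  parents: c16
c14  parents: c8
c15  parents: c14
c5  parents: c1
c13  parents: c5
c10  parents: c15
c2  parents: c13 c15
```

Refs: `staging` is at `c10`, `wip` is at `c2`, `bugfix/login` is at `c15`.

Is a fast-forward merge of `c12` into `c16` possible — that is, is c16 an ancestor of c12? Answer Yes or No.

A fast-forward from c16 to c12 is possible iff c16 is an ancestor of c12.
Ancestors of c12: {c1, c11, c12, c17, c4, c6}.
c16 is not among them, so fast-forward is not possible.

No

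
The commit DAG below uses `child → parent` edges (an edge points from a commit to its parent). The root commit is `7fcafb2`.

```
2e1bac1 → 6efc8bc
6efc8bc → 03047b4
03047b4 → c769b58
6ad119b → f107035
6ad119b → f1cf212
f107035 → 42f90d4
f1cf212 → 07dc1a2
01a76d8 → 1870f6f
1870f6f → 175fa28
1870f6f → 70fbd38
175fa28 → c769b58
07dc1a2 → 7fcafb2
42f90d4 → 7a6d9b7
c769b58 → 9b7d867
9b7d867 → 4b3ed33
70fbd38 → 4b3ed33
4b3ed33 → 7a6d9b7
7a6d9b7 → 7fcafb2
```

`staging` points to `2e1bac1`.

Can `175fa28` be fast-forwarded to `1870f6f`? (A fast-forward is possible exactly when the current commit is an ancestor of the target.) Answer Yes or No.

Yes

A fast-forward from 175fa28 to 1870f6f is possible iff 175fa28 is an ancestor of 1870f6f.
Ancestors of 1870f6f: {175fa28, 1870f6f, 4b3ed33, 70fbd38, 7a6d9b7, 7fcafb2, 9b7d867, c769b58}.
175fa28 is among them, so fast-forward is possible.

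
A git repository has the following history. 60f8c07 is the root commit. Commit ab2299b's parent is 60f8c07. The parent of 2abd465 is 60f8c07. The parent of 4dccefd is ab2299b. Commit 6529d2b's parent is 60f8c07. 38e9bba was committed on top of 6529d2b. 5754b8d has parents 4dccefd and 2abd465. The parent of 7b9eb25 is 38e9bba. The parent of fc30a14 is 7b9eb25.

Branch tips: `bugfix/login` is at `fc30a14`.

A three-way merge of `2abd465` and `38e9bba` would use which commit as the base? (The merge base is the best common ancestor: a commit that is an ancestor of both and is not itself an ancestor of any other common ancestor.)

Ancestors of 2abd465: {2abd465, 60f8c07}.
Ancestors of 38e9bba: {38e9bba, 60f8c07, 6529d2b}.
Common ancestors: {60f8c07}.
The only common ancestor is 60f8c07, so it is the merge base.

60f8c07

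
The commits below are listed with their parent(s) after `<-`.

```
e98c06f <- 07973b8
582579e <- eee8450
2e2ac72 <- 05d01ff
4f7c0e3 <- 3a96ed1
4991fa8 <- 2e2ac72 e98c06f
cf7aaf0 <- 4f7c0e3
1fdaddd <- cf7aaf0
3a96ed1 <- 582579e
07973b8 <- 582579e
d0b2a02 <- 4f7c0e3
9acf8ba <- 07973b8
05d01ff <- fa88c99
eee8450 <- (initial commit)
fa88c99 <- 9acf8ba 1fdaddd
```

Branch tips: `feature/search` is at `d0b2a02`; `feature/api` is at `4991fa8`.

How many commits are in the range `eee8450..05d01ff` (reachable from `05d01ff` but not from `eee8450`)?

Reachable from 05d01ff: {05d01ff, 07973b8, 1fdaddd, 3a96ed1, 4f7c0e3, 582579e, 9acf8ba, cf7aaf0, eee8450, fa88c99}.
Reachable from eee8450: {eee8450}.
In 05d01ff's history but not eee8450's: {05d01ff, 07973b8, 1fdaddd, 3a96ed1, 4f7c0e3, 582579e, 9acf8ba, cf7aaf0, fa88c99} — 9 commits.

9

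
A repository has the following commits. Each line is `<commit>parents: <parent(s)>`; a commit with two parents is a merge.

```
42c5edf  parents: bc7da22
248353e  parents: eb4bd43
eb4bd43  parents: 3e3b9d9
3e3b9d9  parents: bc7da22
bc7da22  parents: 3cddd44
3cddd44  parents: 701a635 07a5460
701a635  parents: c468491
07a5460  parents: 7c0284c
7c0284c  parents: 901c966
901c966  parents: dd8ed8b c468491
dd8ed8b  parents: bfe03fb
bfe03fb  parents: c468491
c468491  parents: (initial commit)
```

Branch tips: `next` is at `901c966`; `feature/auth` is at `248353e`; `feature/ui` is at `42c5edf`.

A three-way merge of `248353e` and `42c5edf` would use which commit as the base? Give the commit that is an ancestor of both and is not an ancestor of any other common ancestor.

Ancestors of 248353e: {07a5460, 248353e, 3cddd44, 3e3b9d9, 701a635, 7c0284c, 901c966, bc7da22, bfe03fb, c468491, dd8ed8b, eb4bd43}.
Ancestors of 42c5edf: {07a5460, 3cddd44, 42c5edf, 701a635, 7c0284c, 901c966, bc7da22, bfe03fb, c468491, dd8ed8b}.
Common ancestors: {07a5460, 3cddd44, 701a635, 7c0284c, 901c966, bc7da22, bfe03fb, c468491, dd8ed8b}.
Among these, bc7da22 is not an ancestor of any other common ancestor — it is the merge base.

bc7da22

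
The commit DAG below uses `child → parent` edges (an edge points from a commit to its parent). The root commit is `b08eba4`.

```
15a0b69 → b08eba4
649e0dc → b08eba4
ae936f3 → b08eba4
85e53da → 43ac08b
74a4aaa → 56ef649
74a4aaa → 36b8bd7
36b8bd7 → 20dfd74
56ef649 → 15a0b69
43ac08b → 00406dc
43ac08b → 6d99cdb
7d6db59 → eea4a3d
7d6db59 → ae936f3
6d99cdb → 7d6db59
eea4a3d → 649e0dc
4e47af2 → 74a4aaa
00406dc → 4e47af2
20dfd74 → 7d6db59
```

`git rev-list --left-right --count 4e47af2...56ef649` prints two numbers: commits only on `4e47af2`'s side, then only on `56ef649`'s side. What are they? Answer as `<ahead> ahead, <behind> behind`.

Reachable from 4e47af2: {15a0b69, 20dfd74, 36b8bd7, 4e47af2, 56ef649, 649e0dc, 74a4aaa, 7d6db59, ae936f3, b08eba4, eea4a3d}.
Reachable from 56ef649: {15a0b69, 56ef649, b08eba4}.
Only in 4e47af2's history (ahead): {20dfd74, 36b8bd7, 4e47af2, 649e0dc, 74a4aaa, 7d6db59, ae936f3, eea4a3d} — 8.
Only in 56ef649's history (behind): {} — 0.

8 ahead, 0 behind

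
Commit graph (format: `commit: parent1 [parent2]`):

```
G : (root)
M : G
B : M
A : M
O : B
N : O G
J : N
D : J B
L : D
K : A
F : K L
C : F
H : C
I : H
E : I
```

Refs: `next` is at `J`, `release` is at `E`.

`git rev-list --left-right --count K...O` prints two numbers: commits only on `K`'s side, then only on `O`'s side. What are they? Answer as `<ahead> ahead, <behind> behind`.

Reachable from K: {A, G, K, M}.
Reachable from O: {B, G, M, O}.
Only in K's history (ahead): {A, K} — 2.
Only in O's history (behind): {B, O} — 2.

2 ahead, 2 behind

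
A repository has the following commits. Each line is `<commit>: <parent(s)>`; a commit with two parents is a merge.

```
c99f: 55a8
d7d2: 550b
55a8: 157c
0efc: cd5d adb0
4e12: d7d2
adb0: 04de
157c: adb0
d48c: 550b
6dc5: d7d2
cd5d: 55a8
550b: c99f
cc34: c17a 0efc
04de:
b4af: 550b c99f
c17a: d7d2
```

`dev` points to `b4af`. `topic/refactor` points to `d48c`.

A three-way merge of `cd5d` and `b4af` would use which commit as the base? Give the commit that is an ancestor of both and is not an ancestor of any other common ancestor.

Ancestors of cd5d: {04de, 157c, 55a8, adb0, cd5d}.
Ancestors of b4af: {04de, 157c, 550b, 55a8, adb0, b4af, c99f}.
Common ancestors: {04de, 157c, 55a8, adb0}.
Among these, 55a8 is not an ancestor of any other common ancestor — it is the merge base.

55a8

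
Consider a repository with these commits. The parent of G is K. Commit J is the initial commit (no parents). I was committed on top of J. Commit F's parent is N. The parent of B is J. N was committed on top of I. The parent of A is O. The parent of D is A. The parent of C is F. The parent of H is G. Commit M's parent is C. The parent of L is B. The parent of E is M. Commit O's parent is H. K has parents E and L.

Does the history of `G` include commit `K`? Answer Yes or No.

Ancestors of G (commits reachable by following parents): {B, C, E, F, G, I, J, K, L, M, N}.
K is in that set, so it is an ancestor of G.

Yes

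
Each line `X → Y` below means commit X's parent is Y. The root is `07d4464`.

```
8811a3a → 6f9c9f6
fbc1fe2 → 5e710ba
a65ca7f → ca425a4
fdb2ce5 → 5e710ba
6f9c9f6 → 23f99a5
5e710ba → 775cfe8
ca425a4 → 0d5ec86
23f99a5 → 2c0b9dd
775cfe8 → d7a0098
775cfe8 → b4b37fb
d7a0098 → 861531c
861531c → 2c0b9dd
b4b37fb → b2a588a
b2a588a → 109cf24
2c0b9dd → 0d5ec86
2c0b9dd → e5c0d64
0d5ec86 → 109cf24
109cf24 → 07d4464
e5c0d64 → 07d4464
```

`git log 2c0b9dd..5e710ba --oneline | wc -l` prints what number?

6

Reachable from 5e710ba: {07d4464, 0d5ec86, 109cf24, 2c0b9dd, 5e710ba, 775cfe8, 861531c, b2a588a, b4b37fb, d7a0098, e5c0d64}.
Reachable from 2c0b9dd: {07d4464, 0d5ec86, 109cf24, 2c0b9dd, e5c0d64}.
In 5e710ba's history but not 2c0b9dd's: {5e710ba, 775cfe8, 861531c, b2a588a, b4b37fb, d7a0098} — 6 commits.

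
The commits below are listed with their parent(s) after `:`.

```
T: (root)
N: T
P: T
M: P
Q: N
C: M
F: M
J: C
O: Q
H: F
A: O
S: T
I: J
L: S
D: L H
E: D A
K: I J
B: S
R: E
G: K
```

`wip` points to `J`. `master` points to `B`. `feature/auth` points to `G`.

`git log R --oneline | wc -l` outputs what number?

Walking parent pointers from R: reachable set = {A, D, E, F, H, L, M, N, O, P, Q, R, S, T}.
That is 14 commits.

14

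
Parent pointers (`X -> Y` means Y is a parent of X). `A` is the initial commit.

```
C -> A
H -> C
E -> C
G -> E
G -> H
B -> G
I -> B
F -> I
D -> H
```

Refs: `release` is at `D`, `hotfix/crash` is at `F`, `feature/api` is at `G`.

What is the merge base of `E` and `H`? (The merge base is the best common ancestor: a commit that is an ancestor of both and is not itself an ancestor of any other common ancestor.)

C

Ancestors of E: {A, C, E}.
Ancestors of H: {A, C, H}.
Common ancestors: {A, C}.
Among these, C is not an ancestor of any other common ancestor — it is the merge base.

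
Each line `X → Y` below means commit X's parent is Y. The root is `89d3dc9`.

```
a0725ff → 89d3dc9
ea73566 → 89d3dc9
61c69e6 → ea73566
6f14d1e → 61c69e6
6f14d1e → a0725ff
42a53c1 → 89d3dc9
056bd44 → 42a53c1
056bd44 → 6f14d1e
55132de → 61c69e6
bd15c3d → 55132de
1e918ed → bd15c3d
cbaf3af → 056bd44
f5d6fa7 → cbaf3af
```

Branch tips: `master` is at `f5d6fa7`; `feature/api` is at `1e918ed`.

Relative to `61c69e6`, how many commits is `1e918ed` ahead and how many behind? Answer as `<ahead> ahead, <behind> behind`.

3 ahead, 0 behind

Reachable from 1e918ed: {1e918ed, 55132de, 61c69e6, 89d3dc9, bd15c3d, ea73566}.
Reachable from 61c69e6: {61c69e6, 89d3dc9, ea73566}.
Only in 1e918ed's history (ahead): {1e918ed, 55132de, bd15c3d} — 3.
Only in 61c69e6's history (behind): {} — 0.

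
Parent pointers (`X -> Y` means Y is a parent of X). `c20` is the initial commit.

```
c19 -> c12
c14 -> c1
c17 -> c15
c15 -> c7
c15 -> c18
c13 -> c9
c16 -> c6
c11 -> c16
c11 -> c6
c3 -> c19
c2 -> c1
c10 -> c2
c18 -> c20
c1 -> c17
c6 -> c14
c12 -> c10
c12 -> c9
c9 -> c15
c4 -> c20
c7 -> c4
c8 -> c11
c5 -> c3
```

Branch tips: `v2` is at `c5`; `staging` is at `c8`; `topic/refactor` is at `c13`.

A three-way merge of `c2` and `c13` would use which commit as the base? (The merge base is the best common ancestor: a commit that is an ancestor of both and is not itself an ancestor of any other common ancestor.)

c15

Ancestors of c2: {c1, c15, c17, c18, c2, c20, c4, c7}.
Ancestors of c13: {c13, c15, c18, c20, c4, c7, c9}.
Common ancestors: {c15, c18, c20, c4, c7}.
Among these, c15 is not an ancestor of any other common ancestor — it is the merge base.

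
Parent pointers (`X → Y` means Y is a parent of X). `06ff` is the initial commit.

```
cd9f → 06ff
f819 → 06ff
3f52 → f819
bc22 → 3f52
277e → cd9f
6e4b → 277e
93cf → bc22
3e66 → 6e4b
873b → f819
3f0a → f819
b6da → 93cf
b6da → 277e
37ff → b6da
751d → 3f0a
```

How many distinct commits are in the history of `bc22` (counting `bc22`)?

4

Walking parent pointers from bc22: reachable set = {06ff, 3f52, bc22, f819}.
That is 4 commits.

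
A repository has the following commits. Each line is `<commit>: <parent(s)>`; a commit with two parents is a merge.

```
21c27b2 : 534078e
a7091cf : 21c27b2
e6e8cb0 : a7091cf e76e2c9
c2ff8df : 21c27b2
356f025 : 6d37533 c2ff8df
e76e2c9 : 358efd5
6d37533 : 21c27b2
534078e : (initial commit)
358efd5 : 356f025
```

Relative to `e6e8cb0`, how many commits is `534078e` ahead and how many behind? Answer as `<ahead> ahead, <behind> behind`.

Reachable from 534078e: {534078e}.
Reachable from e6e8cb0: {21c27b2, 356f025, 358efd5, 534078e, 6d37533, a7091cf, c2ff8df, e6e8cb0, e76e2c9}.
Only in 534078e's history (ahead): {} — 0.
Only in e6e8cb0's history (behind): {21c27b2, 356f025, 358efd5, 6d37533, a7091cf, c2ff8df, e6e8cb0, e76e2c9} — 8.

0 ahead, 8 behind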